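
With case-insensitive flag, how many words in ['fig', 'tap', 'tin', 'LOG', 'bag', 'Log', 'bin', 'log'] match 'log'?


Case-insensitive matching: compare each word's lowercase form to 'log'.
  'fig' -> lower='fig' -> no
  'tap' -> lower='tap' -> no
  'tin' -> lower='tin' -> no
  'LOG' -> lower='log' -> MATCH
  'bag' -> lower='bag' -> no
  'Log' -> lower='log' -> MATCH
  'bin' -> lower='bin' -> no
  'log' -> lower='log' -> MATCH
Matches: ['LOG', 'Log', 'log']
Count: 3

3


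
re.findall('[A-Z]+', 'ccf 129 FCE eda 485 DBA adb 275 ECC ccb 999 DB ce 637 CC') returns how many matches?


Pattern '[A-Z]+' finds one or more uppercase letters.
Text: 'ccf 129 FCE eda 485 DBA adb 275 ECC ccb 999 DB ce 637 CC'
Scanning for matches:
  Match 1: 'FCE'
  Match 2: 'DBA'
  Match 3: 'ECC'
  Match 4: 'DB'
  Match 5: 'CC'
Total matches: 5

5


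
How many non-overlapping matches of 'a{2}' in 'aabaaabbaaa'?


Pattern 'a{2}' matches exactly 2 consecutive a's (greedy, non-overlapping).
String: 'aabaaabbaaa'
Scanning for runs of a's:
  Run at pos 0: 'aa' (length 2) -> 1 match(es)
  Run at pos 3: 'aaa' (length 3) -> 1 match(es)
  Run at pos 8: 'aaa' (length 3) -> 1 match(es)
Matches found: ['aa', 'aa', 'aa']
Total: 3

3


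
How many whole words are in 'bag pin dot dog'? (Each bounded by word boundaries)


Word boundaries (\b) mark the start/end of each word.
Text: 'bag pin dot dog'
Splitting by whitespace:
  Word 1: 'bag'
  Word 2: 'pin'
  Word 3: 'dot'
  Word 4: 'dog'
Total whole words: 4

4


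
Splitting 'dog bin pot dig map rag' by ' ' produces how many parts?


Splitting by ' ' breaks the string at each occurrence of the separator.
Text: 'dog bin pot dig map rag'
Parts after split:
  Part 1: 'dog'
  Part 2: 'bin'
  Part 3: 'pot'
  Part 4: 'dig'
  Part 5: 'map'
  Part 6: 'rag'
Total parts: 6

6


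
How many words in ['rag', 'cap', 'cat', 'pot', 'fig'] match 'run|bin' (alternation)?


Alternation 'run|bin' matches either 'run' or 'bin'.
Checking each word:
  'rag' -> no
  'cap' -> no
  'cat' -> no
  'pot' -> no
  'fig' -> no
Matches: []
Count: 0

0


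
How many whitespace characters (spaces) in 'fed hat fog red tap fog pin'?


\s matches whitespace characters (spaces, tabs, etc.).
Text: 'fed hat fog red tap fog pin'
This text has 7 words separated by spaces.
Number of spaces = number of words - 1 = 7 - 1 = 6

6


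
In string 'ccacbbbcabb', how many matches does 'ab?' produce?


Pattern 'ab?' matches 'a' optionally followed by 'b'.
String: 'ccacbbbcabb'
Scanning left to right for 'a' then checking next char:
  Match 1: 'a' (a not followed by b)
  Match 2: 'ab' (a followed by b)
Total matches: 2

2


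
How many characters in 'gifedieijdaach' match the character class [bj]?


Character class [bj] matches any of: {b, j}
Scanning string 'gifedieijdaach' character by character:
  pos 0: 'g' -> no
  pos 1: 'i' -> no
  pos 2: 'f' -> no
  pos 3: 'e' -> no
  pos 4: 'd' -> no
  pos 5: 'i' -> no
  pos 6: 'e' -> no
  pos 7: 'i' -> no
  pos 8: 'j' -> MATCH
  pos 9: 'd' -> no
  pos 10: 'a' -> no
  pos 11: 'a' -> no
  pos 12: 'c' -> no
  pos 13: 'h' -> no
Total matches: 1

1


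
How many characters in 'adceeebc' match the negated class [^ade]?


Negated class [^ade] matches any char NOT in {a, d, e}
Scanning 'adceeebc':
  pos 0: 'a' -> no (excluded)
  pos 1: 'd' -> no (excluded)
  pos 2: 'c' -> MATCH
  pos 3: 'e' -> no (excluded)
  pos 4: 'e' -> no (excluded)
  pos 5: 'e' -> no (excluded)
  pos 6: 'b' -> MATCH
  pos 7: 'c' -> MATCH
Total matches: 3

3


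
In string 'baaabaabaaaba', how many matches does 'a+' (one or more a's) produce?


Pattern 'a+' matches one or more consecutive a's.
String: 'baaabaabaaaba'
Scanning for runs of a:
  Match 1: 'aaa' (length 3)
  Match 2: 'aa' (length 2)
  Match 3: 'aaa' (length 3)
  Match 4: 'a' (length 1)
Total matches: 4

4


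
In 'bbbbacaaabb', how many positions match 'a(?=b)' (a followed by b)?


Lookahead 'a(?=b)' matches 'a' only when followed by 'b'.
String: 'bbbbacaaabb'
Checking each position where char is 'a':
  pos 4: 'a' -> no (next='c')
  pos 6: 'a' -> no (next='a')
  pos 7: 'a' -> no (next='a')
  pos 8: 'a' -> MATCH (next='b')
Matching positions: [8]
Count: 1

1


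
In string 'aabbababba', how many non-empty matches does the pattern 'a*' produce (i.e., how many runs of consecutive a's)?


Pattern 'a*' matches zero or more a's. We want non-empty runs of consecutive a's.
String: 'aabbababba'
Walking through the string to find runs of a's:
  Run 1: positions 0-1 -> 'aa'
  Run 2: positions 4-4 -> 'a'
  Run 3: positions 6-6 -> 'a'
  Run 4: positions 9-9 -> 'a'
Non-empty runs found: ['aa', 'a', 'a', 'a']
Count: 4

4


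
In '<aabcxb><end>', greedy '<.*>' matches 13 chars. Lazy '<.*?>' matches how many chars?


Greedy '<.*>' tries to match as MUCH as possible.
Lazy '<.*?>' tries to match as LITTLE as possible.

String: '<aabcxb><end>'
Greedy '<.*>' starts at first '<' and extends to the LAST '>': '<aabcxb><end>' (13 chars)
Lazy '<.*?>' starts at first '<' and stops at the FIRST '>': '<aabcxb>' (8 chars)

8


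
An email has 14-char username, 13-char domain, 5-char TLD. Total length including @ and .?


An email address has format: username@domain.tld
Username length: 14
'@' character: 1
Domain length: 13
'.' character: 1
TLD length: 5
Total = 14 + 1 + 13 + 1 + 5 = 34

34


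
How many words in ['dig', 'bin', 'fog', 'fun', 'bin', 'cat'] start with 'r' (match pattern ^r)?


Pattern ^r anchors to start of word. Check which words begin with 'r':
  'dig' -> no
  'bin' -> no
  'fog' -> no
  'fun' -> no
  'bin' -> no
  'cat' -> no
Matching words: []
Count: 0

0


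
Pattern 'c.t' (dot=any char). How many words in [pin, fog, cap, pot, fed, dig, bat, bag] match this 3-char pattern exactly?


Pattern 'c.t' means: starts with 'c', any single char, ends with 't'.
Checking each word (must be exactly 3 chars):
  'pin' (len=3): no
  'fog' (len=3): no
  'cap' (len=3): no
  'pot' (len=3): no
  'fed' (len=3): no
  'dig' (len=3): no
  'bat' (len=3): no
  'bag' (len=3): no
Matching words: []
Total: 0

0


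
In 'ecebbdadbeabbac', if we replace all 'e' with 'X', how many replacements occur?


re.sub('e', 'X', text) replaces every occurrence of 'e' with 'X'.
Text: 'ecebbdadbeabbac'
Scanning for 'e':
  pos 0: 'e' -> replacement #1
  pos 2: 'e' -> replacement #2
  pos 9: 'e' -> replacement #3
Total replacements: 3

3


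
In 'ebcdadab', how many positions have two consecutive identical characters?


Looking for consecutive identical characters in 'ebcdadab':
  pos 0-1: 'e' vs 'b' -> different
  pos 1-2: 'b' vs 'c' -> different
  pos 2-3: 'c' vs 'd' -> different
  pos 3-4: 'd' vs 'a' -> different
  pos 4-5: 'a' vs 'd' -> different
  pos 5-6: 'd' vs 'a' -> different
  pos 6-7: 'a' vs 'b' -> different
Consecutive identical pairs: []
Count: 0

0


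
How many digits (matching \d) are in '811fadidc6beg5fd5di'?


\d matches any digit 0-9.
Scanning '811fadidc6beg5fd5di':
  pos 0: '8' -> DIGIT
  pos 1: '1' -> DIGIT
  pos 2: '1' -> DIGIT
  pos 9: '6' -> DIGIT
  pos 13: '5' -> DIGIT
  pos 16: '5' -> DIGIT
Digits found: ['8', '1', '1', '6', '5', '5']
Total: 6

6


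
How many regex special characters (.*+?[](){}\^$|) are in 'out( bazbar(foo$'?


Regex special characters are: . * + ? [ ] ( ) { } \ ^ $ |
Scanning 'out( bazbar(foo$':
  pos 3: '(' -> SPECIAL
  pos 11: '(' -> SPECIAL
  pos 15: '$' -> SPECIAL
Special chars found: ['(', '(', '$']
Total: 3

3


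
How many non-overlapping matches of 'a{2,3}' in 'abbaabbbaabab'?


Pattern 'a{2,3}' matches between 2 and 3 consecutive a's (greedy).
String: 'abbaabbbaabab'
Finding runs of a's and applying greedy matching:
  Run at pos 0: 'a' (length 1)
  Run at pos 3: 'aa' (length 2)
  Run at pos 8: 'aa' (length 2)
  Run at pos 11: 'a' (length 1)
Matches: ['aa', 'aa']
Count: 2

2


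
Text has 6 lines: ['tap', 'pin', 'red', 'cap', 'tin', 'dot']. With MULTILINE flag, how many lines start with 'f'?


With MULTILINE flag, ^ matches the start of each line.
Lines: ['tap', 'pin', 'red', 'cap', 'tin', 'dot']
Checking which lines start with 'f':
  Line 1: 'tap' -> no
  Line 2: 'pin' -> no
  Line 3: 'red' -> no
  Line 4: 'cap' -> no
  Line 5: 'tin' -> no
  Line 6: 'dot' -> no
Matching lines: []
Count: 0

0


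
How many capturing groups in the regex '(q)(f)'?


To count capturing groups, count each '(' that starts a group.
Pattern: '(q)(f)'
Walking through the pattern:
  Position 0: '(' -> group #1
  Position 3: '(' -> group #2
Total capturing groups: 2

2


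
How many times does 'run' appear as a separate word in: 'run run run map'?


Scanning each word for exact match 'run':
  Word 1: 'run' -> MATCH
  Word 2: 'run' -> MATCH
  Word 3: 'run' -> MATCH
  Word 4: 'map' -> no
Total matches: 3

3


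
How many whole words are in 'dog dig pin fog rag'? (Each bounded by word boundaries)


Word boundaries (\b) mark the start/end of each word.
Text: 'dog dig pin fog rag'
Splitting by whitespace:
  Word 1: 'dog'
  Word 2: 'dig'
  Word 3: 'pin'
  Word 4: 'fog'
  Word 5: 'rag'
Total whole words: 5

5


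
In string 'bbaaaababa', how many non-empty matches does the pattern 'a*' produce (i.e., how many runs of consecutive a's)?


Pattern 'a*' matches zero or more a's. We want non-empty runs of consecutive a's.
String: 'bbaaaababa'
Walking through the string to find runs of a's:
  Run 1: positions 2-5 -> 'aaaa'
  Run 2: positions 7-7 -> 'a'
  Run 3: positions 9-9 -> 'a'
Non-empty runs found: ['aaaa', 'a', 'a']
Count: 3

3


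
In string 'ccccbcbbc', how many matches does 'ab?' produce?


Pattern 'ab?' matches 'a' optionally followed by 'b'.
String: 'ccccbcbbc'
Scanning left to right for 'a' then checking next char:
Total matches: 0

0


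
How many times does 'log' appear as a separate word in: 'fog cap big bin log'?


Scanning each word for exact match 'log':
  Word 1: 'fog' -> no
  Word 2: 'cap' -> no
  Word 3: 'big' -> no
  Word 4: 'bin' -> no
  Word 5: 'log' -> MATCH
Total matches: 1

1


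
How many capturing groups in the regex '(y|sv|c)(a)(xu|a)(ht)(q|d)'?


To count capturing groups, count each '(' that starts a group.
Pattern: '(y|sv|c)(a)(xu|a)(ht)(q|d)'
Walking through the pattern:
  Position 0: '(' -> group #1
  Position 8: '(' -> group #2
  Position 11: '(' -> group #3
  Position 17: '(' -> group #4
  Position 21: '(' -> group #5
Total capturing groups: 5

5


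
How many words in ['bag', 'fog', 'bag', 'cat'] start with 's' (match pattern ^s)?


Pattern ^s anchors to start of word. Check which words begin with 's':
  'bag' -> no
  'fog' -> no
  'bag' -> no
  'cat' -> no
Matching words: []
Count: 0

0


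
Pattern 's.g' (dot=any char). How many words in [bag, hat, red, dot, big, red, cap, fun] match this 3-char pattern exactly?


Pattern 's.g' means: starts with 's', any single char, ends with 'g'.
Checking each word (must be exactly 3 chars):
  'bag' (len=3): no
  'hat' (len=3): no
  'red' (len=3): no
  'dot' (len=3): no
  'big' (len=3): no
  'red' (len=3): no
  'cap' (len=3): no
  'fun' (len=3): no
Matching words: []
Total: 0

0


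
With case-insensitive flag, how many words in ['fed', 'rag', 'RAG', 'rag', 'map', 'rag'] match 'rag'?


Case-insensitive matching: compare each word's lowercase form to 'rag'.
  'fed' -> lower='fed' -> no
  'rag' -> lower='rag' -> MATCH
  'RAG' -> lower='rag' -> MATCH
  'rag' -> lower='rag' -> MATCH
  'map' -> lower='map' -> no
  'rag' -> lower='rag' -> MATCH
Matches: ['rag', 'RAG', 'rag', 'rag']
Count: 4

4


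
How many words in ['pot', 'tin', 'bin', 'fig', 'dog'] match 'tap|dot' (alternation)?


Alternation 'tap|dot' matches either 'tap' or 'dot'.
Checking each word:
  'pot' -> no
  'tin' -> no
  'bin' -> no
  'fig' -> no
  'dog' -> no
Matches: []
Count: 0

0


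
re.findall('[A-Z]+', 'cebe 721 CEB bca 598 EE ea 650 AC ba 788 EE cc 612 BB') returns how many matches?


Pattern '[A-Z]+' finds one or more uppercase letters.
Text: 'cebe 721 CEB bca 598 EE ea 650 AC ba 788 EE cc 612 BB'
Scanning for matches:
  Match 1: 'CEB'
  Match 2: 'EE'
  Match 3: 'AC'
  Match 4: 'EE'
  Match 5: 'BB'
Total matches: 5

5


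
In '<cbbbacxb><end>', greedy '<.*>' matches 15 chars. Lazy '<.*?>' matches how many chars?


Greedy '<.*>' tries to match as MUCH as possible.
Lazy '<.*?>' tries to match as LITTLE as possible.

String: '<cbbbacxb><end>'
Greedy '<.*>' starts at first '<' and extends to the LAST '>': '<cbbbacxb><end>' (15 chars)
Lazy '<.*?>' starts at first '<' and stops at the FIRST '>': '<cbbbacxb>' (10 chars)

10


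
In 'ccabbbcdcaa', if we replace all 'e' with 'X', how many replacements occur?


re.sub('e', 'X', text) replaces every occurrence of 'e' with 'X'.
Text: 'ccabbbcdcaa'
Scanning for 'e':
Total replacements: 0

0


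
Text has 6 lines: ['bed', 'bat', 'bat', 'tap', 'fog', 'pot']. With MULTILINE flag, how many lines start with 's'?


With MULTILINE flag, ^ matches the start of each line.
Lines: ['bed', 'bat', 'bat', 'tap', 'fog', 'pot']
Checking which lines start with 's':
  Line 1: 'bed' -> no
  Line 2: 'bat' -> no
  Line 3: 'bat' -> no
  Line 4: 'tap' -> no
  Line 5: 'fog' -> no
  Line 6: 'pot' -> no
Matching lines: []
Count: 0

0


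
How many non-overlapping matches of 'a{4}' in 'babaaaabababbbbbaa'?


Pattern 'a{4}' matches exactly 4 consecutive a's (greedy, non-overlapping).
String: 'babaaaabababbbbbaa'
Scanning for runs of a's:
  Run at pos 1: 'a' (length 1) -> 0 match(es)
  Run at pos 3: 'aaaa' (length 4) -> 1 match(es)
  Run at pos 8: 'a' (length 1) -> 0 match(es)
  Run at pos 10: 'a' (length 1) -> 0 match(es)
  Run at pos 16: 'aa' (length 2) -> 0 match(es)
Matches found: ['aaaa']
Total: 1

1


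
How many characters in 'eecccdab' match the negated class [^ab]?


Negated class [^ab] matches any char NOT in {a, b}
Scanning 'eecccdab':
  pos 0: 'e' -> MATCH
  pos 1: 'e' -> MATCH
  pos 2: 'c' -> MATCH
  pos 3: 'c' -> MATCH
  pos 4: 'c' -> MATCH
  pos 5: 'd' -> MATCH
  pos 6: 'a' -> no (excluded)
  pos 7: 'b' -> no (excluded)
Total matches: 6

6


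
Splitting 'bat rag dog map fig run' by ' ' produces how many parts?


Splitting by ' ' breaks the string at each occurrence of the separator.
Text: 'bat rag dog map fig run'
Parts after split:
  Part 1: 'bat'
  Part 2: 'rag'
  Part 3: 'dog'
  Part 4: 'map'
  Part 5: 'fig'
  Part 6: 'run'
Total parts: 6

6


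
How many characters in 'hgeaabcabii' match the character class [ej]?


Character class [ej] matches any of: {e, j}
Scanning string 'hgeaabcabii' character by character:
  pos 0: 'h' -> no
  pos 1: 'g' -> no
  pos 2: 'e' -> MATCH
  pos 3: 'a' -> no
  pos 4: 'a' -> no
  pos 5: 'b' -> no
  pos 6: 'c' -> no
  pos 7: 'a' -> no
  pos 8: 'b' -> no
  pos 9: 'i' -> no
  pos 10: 'i' -> no
Total matches: 1

1


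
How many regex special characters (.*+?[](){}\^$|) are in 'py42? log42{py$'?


Regex special characters are: . * + ? [ ] ( ) { } \ ^ $ |
Scanning 'py42? log42{py$':
  pos 4: '?' -> SPECIAL
  pos 11: '{' -> SPECIAL
  pos 14: '$' -> SPECIAL
Special chars found: ['?', '{', '$']
Total: 3

3


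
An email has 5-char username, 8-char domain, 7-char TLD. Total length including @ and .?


An email address has format: username@domain.tld
Username length: 5
'@' character: 1
Domain length: 8
'.' character: 1
TLD length: 7
Total = 5 + 1 + 8 + 1 + 7 = 22

22


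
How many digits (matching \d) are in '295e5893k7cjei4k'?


\d matches any digit 0-9.
Scanning '295e5893k7cjei4k':
  pos 0: '2' -> DIGIT
  pos 1: '9' -> DIGIT
  pos 2: '5' -> DIGIT
  pos 4: '5' -> DIGIT
  pos 5: '8' -> DIGIT
  pos 6: '9' -> DIGIT
  pos 7: '3' -> DIGIT
  pos 9: '7' -> DIGIT
  pos 14: '4' -> DIGIT
Digits found: ['2', '9', '5', '5', '8', '9', '3', '7', '4']
Total: 9

9


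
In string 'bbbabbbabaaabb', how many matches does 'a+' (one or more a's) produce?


Pattern 'a+' matches one or more consecutive a's.
String: 'bbbabbbabaaabb'
Scanning for runs of a:
  Match 1: 'a' (length 1)
  Match 2: 'a' (length 1)
  Match 3: 'aaa' (length 3)
Total matches: 3

3


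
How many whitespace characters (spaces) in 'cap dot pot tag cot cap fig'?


\s matches whitespace characters (spaces, tabs, etc.).
Text: 'cap dot pot tag cot cap fig'
This text has 7 words separated by spaces.
Number of spaces = number of words - 1 = 7 - 1 = 6

6


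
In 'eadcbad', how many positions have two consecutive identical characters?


Looking for consecutive identical characters in 'eadcbad':
  pos 0-1: 'e' vs 'a' -> different
  pos 1-2: 'a' vs 'd' -> different
  pos 2-3: 'd' vs 'c' -> different
  pos 3-4: 'c' vs 'b' -> different
  pos 4-5: 'b' vs 'a' -> different
  pos 5-6: 'a' vs 'd' -> different
Consecutive identical pairs: []
Count: 0

0


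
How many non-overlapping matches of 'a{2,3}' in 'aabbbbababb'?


Pattern 'a{2,3}' matches between 2 and 3 consecutive a's (greedy).
String: 'aabbbbababb'
Finding runs of a's and applying greedy matching:
  Run at pos 0: 'aa' (length 2)
  Run at pos 6: 'a' (length 1)
  Run at pos 8: 'a' (length 1)
Matches: ['aa']
Count: 1

1


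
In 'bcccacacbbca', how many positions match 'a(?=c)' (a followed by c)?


Lookahead 'a(?=c)' matches 'a' only when followed by 'c'.
String: 'bcccacacbbca'
Checking each position where char is 'a':
  pos 4: 'a' -> MATCH (next='c')
  pos 6: 'a' -> MATCH (next='c')
Matching positions: [4, 6]
Count: 2

2


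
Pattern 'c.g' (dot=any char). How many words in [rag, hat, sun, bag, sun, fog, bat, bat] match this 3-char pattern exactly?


Pattern 'c.g' means: starts with 'c', any single char, ends with 'g'.
Checking each word (must be exactly 3 chars):
  'rag' (len=3): no
  'hat' (len=3): no
  'sun' (len=3): no
  'bag' (len=3): no
  'sun' (len=3): no
  'fog' (len=3): no
  'bat' (len=3): no
  'bat' (len=3): no
Matching words: []
Total: 0

0


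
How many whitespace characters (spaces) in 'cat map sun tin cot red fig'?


\s matches whitespace characters (spaces, tabs, etc.).
Text: 'cat map sun tin cot red fig'
This text has 7 words separated by spaces.
Number of spaces = number of words - 1 = 7 - 1 = 6

6


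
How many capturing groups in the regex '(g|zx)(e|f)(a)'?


To count capturing groups, count each '(' that starts a group.
Pattern: '(g|zx)(e|f)(a)'
Walking through the pattern:
  Position 0: '(' -> group #1
  Position 6: '(' -> group #2
  Position 11: '(' -> group #3
Total capturing groups: 3

3


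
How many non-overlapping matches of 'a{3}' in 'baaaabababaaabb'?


Pattern 'a{3}' matches exactly 3 consecutive a's (greedy, non-overlapping).
String: 'baaaabababaaabb'
Scanning for runs of a's:
  Run at pos 1: 'aaaa' (length 4) -> 1 match(es)
  Run at pos 6: 'a' (length 1) -> 0 match(es)
  Run at pos 8: 'a' (length 1) -> 0 match(es)
  Run at pos 10: 'aaa' (length 3) -> 1 match(es)
Matches found: ['aaa', 'aaa']
Total: 2

2


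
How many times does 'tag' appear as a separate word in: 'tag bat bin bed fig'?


Scanning each word for exact match 'tag':
  Word 1: 'tag' -> MATCH
  Word 2: 'bat' -> no
  Word 3: 'bin' -> no
  Word 4: 'bed' -> no
  Word 5: 'fig' -> no
Total matches: 1

1


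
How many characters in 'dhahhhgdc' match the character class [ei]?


Character class [ei] matches any of: {e, i}
Scanning string 'dhahhhgdc' character by character:
  pos 0: 'd' -> no
  pos 1: 'h' -> no
  pos 2: 'a' -> no
  pos 3: 'h' -> no
  pos 4: 'h' -> no
  pos 5: 'h' -> no
  pos 6: 'g' -> no
  pos 7: 'd' -> no
  pos 8: 'c' -> no
Total matches: 0

0


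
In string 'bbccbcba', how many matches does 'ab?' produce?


Pattern 'ab?' matches 'a' optionally followed by 'b'.
String: 'bbccbcba'
Scanning left to right for 'a' then checking next char:
  Match 1: 'a' (a not followed by b)
Total matches: 1

1


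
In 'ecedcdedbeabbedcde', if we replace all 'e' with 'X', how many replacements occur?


re.sub('e', 'X', text) replaces every occurrence of 'e' with 'X'.
Text: 'ecedcdedbeabbedcde'
Scanning for 'e':
  pos 0: 'e' -> replacement #1
  pos 2: 'e' -> replacement #2
  pos 6: 'e' -> replacement #3
  pos 9: 'e' -> replacement #4
  pos 13: 'e' -> replacement #5
  pos 17: 'e' -> replacement #6
Total replacements: 6

6


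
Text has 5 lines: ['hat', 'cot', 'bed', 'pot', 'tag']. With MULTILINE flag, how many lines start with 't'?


With MULTILINE flag, ^ matches the start of each line.
Lines: ['hat', 'cot', 'bed', 'pot', 'tag']
Checking which lines start with 't':
  Line 1: 'hat' -> no
  Line 2: 'cot' -> no
  Line 3: 'bed' -> no
  Line 4: 'pot' -> no
  Line 5: 'tag' -> MATCH
Matching lines: ['tag']
Count: 1

1


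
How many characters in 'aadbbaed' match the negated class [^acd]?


Negated class [^acd] matches any char NOT in {a, c, d}
Scanning 'aadbbaed':
  pos 0: 'a' -> no (excluded)
  pos 1: 'a' -> no (excluded)
  pos 2: 'd' -> no (excluded)
  pos 3: 'b' -> MATCH
  pos 4: 'b' -> MATCH
  pos 5: 'a' -> no (excluded)
  pos 6: 'e' -> MATCH
  pos 7: 'd' -> no (excluded)
Total matches: 3

3


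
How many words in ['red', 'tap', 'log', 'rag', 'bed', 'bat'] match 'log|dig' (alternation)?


Alternation 'log|dig' matches either 'log' or 'dig'.
Checking each word:
  'red' -> no
  'tap' -> no
  'log' -> MATCH
  'rag' -> no
  'bed' -> no
  'bat' -> no
Matches: ['log']
Count: 1

1


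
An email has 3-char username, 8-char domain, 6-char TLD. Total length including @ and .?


An email address has format: username@domain.tld
Username length: 3
'@' character: 1
Domain length: 8
'.' character: 1
TLD length: 6
Total = 3 + 1 + 8 + 1 + 6 = 19

19


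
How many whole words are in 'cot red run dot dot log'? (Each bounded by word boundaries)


Word boundaries (\b) mark the start/end of each word.
Text: 'cot red run dot dot log'
Splitting by whitespace:
  Word 1: 'cot'
  Word 2: 'red'
  Word 3: 'run'
  Word 4: 'dot'
  Word 5: 'dot'
  Word 6: 'log'
Total whole words: 6

6


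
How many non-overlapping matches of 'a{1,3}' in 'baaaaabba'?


Pattern 'a{1,3}' matches between 1 and 3 consecutive a's (greedy).
String: 'baaaaabba'
Finding runs of a's and applying greedy matching:
  Run at pos 1: 'aaaaa' (length 5)
  Run at pos 8: 'a' (length 1)
Matches: ['aaa', 'aa', 'a']
Count: 3

3


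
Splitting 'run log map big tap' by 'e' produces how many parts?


Splitting by 'e' breaks the string at each occurrence of the separator.
Text: 'run log map big tap'
Parts after split:
  Part 1: 'run log map big tap'
Total parts: 1

1


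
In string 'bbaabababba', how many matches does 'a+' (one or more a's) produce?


Pattern 'a+' matches one or more consecutive a's.
String: 'bbaabababba'
Scanning for runs of a:
  Match 1: 'aa' (length 2)
  Match 2: 'a' (length 1)
  Match 3: 'a' (length 1)
  Match 4: 'a' (length 1)
Total matches: 4

4


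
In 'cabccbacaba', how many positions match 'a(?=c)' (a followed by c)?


Lookahead 'a(?=c)' matches 'a' only when followed by 'c'.
String: 'cabccbacaba'
Checking each position where char is 'a':
  pos 1: 'a' -> no (next='b')
  pos 6: 'a' -> MATCH (next='c')
  pos 8: 'a' -> no (next='b')
Matching positions: [6]
Count: 1

1


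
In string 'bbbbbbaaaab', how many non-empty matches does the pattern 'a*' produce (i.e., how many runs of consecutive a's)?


Pattern 'a*' matches zero or more a's. We want non-empty runs of consecutive a's.
String: 'bbbbbbaaaab'
Walking through the string to find runs of a's:
  Run 1: positions 6-9 -> 'aaaa'
Non-empty runs found: ['aaaa']
Count: 1

1


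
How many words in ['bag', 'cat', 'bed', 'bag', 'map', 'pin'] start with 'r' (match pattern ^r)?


Pattern ^r anchors to start of word. Check which words begin with 'r':
  'bag' -> no
  'cat' -> no
  'bed' -> no
  'bag' -> no
  'map' -> no
  'pin' -> no
Matching words: []
Count: 0

0


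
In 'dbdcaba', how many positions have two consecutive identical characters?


Looking for consecutive identical characters in 'dbdcaba':
  pos 0-1: 'd' vs 'b' -> different
  pos 1-2: 'b' vs 'd' -> different
  pos 2-3: 'd' vs 'c' -> different
  pos 3-4: 'c' vs 'a' -> different
  pos 4-5: 'a' vs 'b' -> different
  pos 5-6: 'b' vs 'a' -> different
Consecutive identical pairs: []
Count: 0

0


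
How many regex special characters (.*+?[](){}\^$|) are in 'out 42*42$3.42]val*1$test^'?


Regex special characters are: . * + ? [ ] ( ) { } \ ^ $ |
Scanning 'out 42*42$3.42]val*1$test^':
  pos 6: '*' -> SPECIAL
  pos 9: '$' -> SPECIAL
  pos 11: '.' -> SPECIAL
  pos 14: ']' -> SPECIAL
  pos 18: '*' -> SPECIAL
  pos 20: '$' -> SPECIAL
  pos 25: '^' -> SPECIAL
Special chars found: ['*', '$', '.', ']', '*', '$', '^']
Total: 7

7


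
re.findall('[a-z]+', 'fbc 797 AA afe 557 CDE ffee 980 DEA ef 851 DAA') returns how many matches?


Pattern '[a-z]+' finds one or more lowercase letters.
Text: 'fbc 797 AA afe 557 CDE ffee 980 DEA ef 851 DAA'
Scanning for matches:
  Match 1: 'fbc'
  Match 2: 'afe'
  Match 3: 'ffee'
  Match 4: 'ef'
Total matches: 4

4


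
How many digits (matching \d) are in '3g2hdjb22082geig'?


\d matches any digit 0-9.
Scanning '3g2hdjb22082geig':
  pos 0: '3' -> DIGIT
  pos 2: '2' -> DIGIT
  pos 7: '2' -> DIGIT
  pos 8: '2' -> DIGIT
  pos 9: '0' -> DIGIT
  pos 10: '8' -> DIGIT
  pos 11: '2' -> DIGIT
Digits found: ['3', '2', '2', '2', '0', '8', '2']
Total: 7

7


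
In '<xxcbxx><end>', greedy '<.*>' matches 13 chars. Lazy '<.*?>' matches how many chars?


Greedy '<.*>' tries to match as MUCH as possible.
Lazy '<.*?>' tries to match as LITTLE as possible.

String: '<xxcbxx><end>'
Greedy '<.*>' starts at first '<' and extends to the LAST '>': '<xxcbxx><end>' (13 chars)
Lazy '<.*?>' starts at first '<' and stops at the FIRST '>': '<xxcbxx>' (8 chars)

8


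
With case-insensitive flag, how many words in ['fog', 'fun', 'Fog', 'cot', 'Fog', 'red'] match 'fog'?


Case-insensitive matching: compare each word's lowercase form to 'fog'.
  'fog' -> lower='fog' -> MATCH
  'fun' -> lower='fun' -> no
  'Fog' -> lower='fog' -> MATCH
  'cot' -> lower='cot' -> no
  'Fog' -> lower='fog' -> MATCH
  'red' -> lower='red' -> no
Matches: ['fog', 'Fog', 'Fog']
Count: 3

3


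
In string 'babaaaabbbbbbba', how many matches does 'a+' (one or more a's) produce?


Pattern 'a+' matches one or more consecutive a's.
String: 'babaaaabbbbbbba'
Scanning for runs of a:
  Match 1: 'a' (length 1)
  Match 2: 'aaaa' (length 4)
  Match 3: 'a' (length 1)
Total matches: 3

3


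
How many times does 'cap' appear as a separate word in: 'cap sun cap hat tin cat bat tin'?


Scanning each word for exact match 'cap':
  Word 1: 'cap' -> MATCH
  Word 2: 'sun' -> no
  Word 3: 'cap' -> MATCH
  Word 4: 'hat' -> no
  Word 5: 'tin' -> no
  Word 6: 'cat' -> no
  Word 7: 'bat' -> no
  Word 8: 'tin' -> no
Total matches: 2

2


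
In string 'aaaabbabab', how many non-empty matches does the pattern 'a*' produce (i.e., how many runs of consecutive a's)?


Pattern 'a*' matches zero or more a's. We want non-empty runs of consecutive a's.
String: 'aaaabbabab'
Walking through the string to find runs of a's:
  Run 1: positions 0-3 -> 'aaaa'
  Run 2: positions 6-6 -> 'a'
  Run 3: positions 8-8 -> 'a'
Non-empty runs found: ['aaaa', 'a', 'a']
Count: 3

3


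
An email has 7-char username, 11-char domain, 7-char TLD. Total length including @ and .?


An email address has format: username@domain.tld
Username length: 7
'@' character: 1
Domain length: 11
'.' character: 1
TLD length: 7
Total = 7 + 1 + 11 + 1 + 7 = 27

27


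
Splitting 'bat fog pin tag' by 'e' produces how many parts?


Splitting by 'e' breaks the string at each occurrence of the separator.
Text: 'bat fog pin tag'
Parts after split:
  Part 1: 'bat fog pin tag'
Total parts: 1

1


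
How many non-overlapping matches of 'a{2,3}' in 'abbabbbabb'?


Pattern 'a{2,3}' matches between 2 and 3 consecutive a's (greedy).
String: 'abbabbbabb'
Finding runs of a's and applying greedy matching:
  Run at pos 0: 'a' (length 1)
  Run at pos 3: 'a' (length 1)
  Run at pos 7: 'a' (length 1)
Matches: []
Count: 0

0


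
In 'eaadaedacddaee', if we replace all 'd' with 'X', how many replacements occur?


re.sub('d', 'X', text) replaces every occurrence of 'd' with 'X'.
Text: 'eaadaedacddaee'
Scanning for 'd':
  pos 3: 'd' -> replacement #1
  pos 6: 'd' -> replacement #2
  pos 9: 'd' -> replacement #3
  pos 10: 'd' -> replacement #4
Total replacements: 4

4


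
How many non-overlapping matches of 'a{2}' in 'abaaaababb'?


Pattern 'a{2}' matches exactly 2 consecutive a's (greedy, non-overlapping).
String: 'abaaaababb'
Scanning for runs of a's:
  Run at pos 0: 'a' (length 1) -> 0 match(es)
  Run at pos 2: 'aaaa' (length 4) -> 2 match(es)
  Run at pos 7: 'a' (length 1) -> 0 match(es)
Matches found: ['aa', 'aa']
Total: 2

2


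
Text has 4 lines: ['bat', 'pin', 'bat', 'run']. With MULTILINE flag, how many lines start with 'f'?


With MULTILINE flag, ^ matches the start of each line.
Lines: ['bat', 'pin', 'bat', 'run']
Checking which lines start with 'f':
  Line 1: 'bat' -> no
  Line 2: 'pin' -> no
  Line 3: 'bat' -> no
  Line 4: 'run' -> no
Matching lines: []
Count: 0

0


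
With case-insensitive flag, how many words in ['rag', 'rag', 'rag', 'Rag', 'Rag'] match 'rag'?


Case-insensitive matching: compare each word's lowercase form to 'rag'.
  'rag' -> lower='rag' -> MATCH
  'rag' -> lower='rag' -> MATCH
  'rag' -> lower='rag' -> MATCH
  'Rag' -> lower='rag' -> MATCH
  'Rag' -> lower='rag' -> MATCH
Matches: ['rag', 'rag', 'rag', 'Rag', 'Rag']
Count: 5

5


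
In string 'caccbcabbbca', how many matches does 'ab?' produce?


Pattern 'ab?' matches 'a' optionally followed by 'b'.
String: 'caccbcabbbca'
Scanning left to right for 'a' then checking next char:
  Match 1: 'a' (a not followed by b)
  Match 2: 'ab' (a followed by b)
  Match 3: 'a' (a not followed by b)
Total matches: 3

3


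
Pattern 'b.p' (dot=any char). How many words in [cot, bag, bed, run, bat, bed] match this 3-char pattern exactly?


Pattern 'b.p' means: starts with 'b', any single char, ends with 'p'.
Checking each word (must be exactly 3 chars):
  'cot' (len=3): no
  'bag' (len=3): no
  'bed' (len=3): no
  'run' (len=3): no
  'bat' (len=3): no
  'bed' (len=3): no
Matching words: []
Total: 0

0


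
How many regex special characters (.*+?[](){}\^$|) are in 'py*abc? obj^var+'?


Regex special characters are: . * + ? [ ] ( ) { } \ ^ $ |
Scanning 'py*abc? obj^var+':
  pos 2: '*' -> SPECIAL
  pos 6: '?' -> SPECIAL
  pos 11: '^' -> SPECIAL
  pos 15: '+' -> SPECIAL
Special chars found: ['*', '?', '^', '+']
Total: 4

4


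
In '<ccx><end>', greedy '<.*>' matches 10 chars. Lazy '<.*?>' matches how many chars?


Greedy '<.*>' tries to match as MUCH as possible.
Lazy '<.*?>' tries to match as LITTLE as possible.

String: '<ccx><end>'
Greedy '<.*>' starts at first '<' and extends to the LAST '>': '<ccx><end>' (10 chars)
Lazy '<.*?>' starts at first '<' and stops at the FIRST '>': '<ccx>' (5 chars)

5


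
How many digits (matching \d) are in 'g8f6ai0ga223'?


\d matches any digit 0-9.
Scanning 'g8f6ai0ga223':
  pos 1: '8' -> DIGIT
  pos 3: '6' -> DIGIT
  pos 6: '0' -> DIGIT
  pos 9: '2' -> DIGIT
  pos 10: '2' -> DIGIT
  pos 11: '3' -> DIGIT
Digits found: ['8', '6', '0', '2', '2', '3']
Total: 6

6


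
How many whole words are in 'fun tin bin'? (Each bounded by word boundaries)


Word boundaries (\b) mark the start/end of each word.
Text: 'fun tin bin'
Splitting by whitespace:
  Word 1: 'fun'
  Word 2: 'tin'
  Word 3: 'bin'
Total whole words: 3

3


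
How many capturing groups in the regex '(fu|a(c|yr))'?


To count capturing groups, count each '(' that starts a group.
Pattern: '(fu|a(c|yr))'
Walking through the pattern:
  Position 0: '(' -> group #1
  Position 5: '(' -> group #2
Total capturing groups: 2

2


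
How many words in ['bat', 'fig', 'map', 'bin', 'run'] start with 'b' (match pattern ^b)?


Pattern ^b anchors to start of word. Check which words begin with 'b':
  'bat' -> MATCH (starts with 'b')
  'fig' -> no
  'map' -> no
  'bin' -> MATCH (starts with 'b')
  'run' -> no
Matching words: ['bat', 'bin']
Count: 2

2


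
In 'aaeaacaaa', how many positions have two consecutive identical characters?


Looking for consecutive identical characters in 'aaeaacaaa':
  pos 0-1: 'a' vs 'a' -> MATCH ('aa')
  pos 1-2: 'a' vs 'e' -> different
  pos 2-3: 'e' vs 'a' -> different
  pos 3-4: 'a' vs 'a' -> MATCH ('aa')
  pos 4-5: 'a' vs 'c' -> different
  pos 5-6: 'c' vs 'a' -> different
  pos 6-7: 'a' vs 'a' -> MATCH ('aa')
  pos 7-8: 'a' vs 'a' -> MATCH ('aa')
Consecutive identical pairs: ['aa', 'aa', 'aa', 'aa']
Count: 4

4


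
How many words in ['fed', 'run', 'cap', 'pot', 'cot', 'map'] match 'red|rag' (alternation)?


Alternation 'red|rag' matches either 'red' or 'rag'.
Checking each word:
  'fed' -> no
  'run' -> no
  'cap' -> no
  'pot' -> no
  'cot' -> no
  'map' -> no
Matches: []
Count: 0

0


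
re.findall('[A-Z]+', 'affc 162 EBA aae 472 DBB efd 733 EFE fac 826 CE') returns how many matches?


Pattern '[A-Z]+' finds one or more uppercase letters.
Text: 'affc 162 EBA aae 472 DBB efd 733 EFE fac 826 CE'
Scanning for matches:
  Match 1: 'EBA'
  Match 2: 'DBB'
  Match 3: 'EFE'
  Match 4: 'CE'
Total matches: 4

4


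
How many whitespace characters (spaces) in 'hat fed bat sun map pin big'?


\s matches whitespace characters (spaces, tabs, etc.).
Text: 'hat fed bat sun map pin big'
This text has 7 words separated by spaces.
Number of spaces = number of words - 1 = 7 - 1 = 6

6


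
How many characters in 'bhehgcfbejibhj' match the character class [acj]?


Character class [acj] matches any of: {a, c, j}
Scanning string 'bhehgcfbejibhj' character by character:
  pos 0: 'b' -> no
  pos 1: 'h' -> no
  pos 2: 'e' -> no
  pos 3: 'h' -> no
  pos 4: 'g' -> no
  pos 5: 'c' -> MATCH
  pos 6: 'f' -> no
  pos 7: 'b' -> no
  pos 8: 'e' -> no
  pos 9: 'j' -> MATCH
  pos 10: 'i' -> no
  pos 11: 'b' -> no
  pos 12: 'h' -> no
  pos 13: 'j' -> MATCH
Total matches: 3

3


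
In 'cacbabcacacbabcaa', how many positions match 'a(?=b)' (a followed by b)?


Lookahead 'a(?=b)' matches 'a' only when followed by 'b'.
String: 'cacbabcacacbabcaa'
Checking each position where char is 'a':
  pos 1: 'a' -> no (next='c')
  pos 4: 'a' -> MATCH (next='b')
  pos 7: 'a' -> no (next='c')
  pos 9: 'a' -> no (next='c')
  pos 12: 'a' -> MATCH (next='b')
  pos 15: 'a' -> no (next='a')
Matching positions: [4, 12]
Count: 2

2


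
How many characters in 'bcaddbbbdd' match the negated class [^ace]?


Negated class [^ace] matches any char NOT in {a, c, e}
Scanning 'bcaddbbbdd':
  pos 0: 'b' -> MATCH
  pos 1: 'c' -> no (excluded)
  pos 2: 'a' -> no (excluded)
  pos 3: 'd' -> MATCH
  pos 4: 'd' -> MATCH
  pos 5: 'b' -> MATCH
  pos 6: 'b' -> MATCH
  pos 7: 'b' -> MATCH
  pos 8: 'd' -> MATCH
  pos 9: 'd' -> MATCH
Total matches: 8

8


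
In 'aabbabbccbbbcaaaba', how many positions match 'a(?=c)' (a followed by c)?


Lookahead 'a(?=c)' matches 'a' only when followed by 'c'.
String: 'aabbabbccbbbcaaaba'
Checking each position where char is 'a':
  pos 0: 'a' -> no (next='a')
  pos 1: 'a' -> no (next='b')
  pos 4: 'a' -> no (next='b')
  pos 13: 'a' -> no (next='a')
  pos 14: 'a' -> no (next='a')
  pos 15: 'a' -> no (next='b')
Matching positions: []
Count: 0

0


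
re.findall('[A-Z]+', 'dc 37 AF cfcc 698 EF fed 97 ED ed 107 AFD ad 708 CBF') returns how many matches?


Pattern '[A-Z]+' finds one or more uppercase letters.
Text: 'dc 37 AF cfcc 698 EF fed 97 ED ed 107 AFD ad 708 CBF'
Scanning for matches:
  Match 1: 'AF'
  Match 2: 'EF'
  Match 3: 'ED'
  Match 4: 'AFD'
  Match 5: 'CBF'
Total matches: 5

5


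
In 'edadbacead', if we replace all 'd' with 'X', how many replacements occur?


re.sub('d', 'X', text) replaces every occurrence of 'd' with 'X'.
Text: 'edadbacead'
Scanning for 'd':
  pos 1: 'd' -> replacement #1
  pos 3: 'd' -> replacement #2
  pos 9: 'd' -> replacement #3
Total replacements: 3

3


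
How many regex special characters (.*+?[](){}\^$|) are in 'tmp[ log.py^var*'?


Regex special characters are: . * + ? [ ] ( ) { } \ ^ $ |
Scanning 'tmp[ log.py^var*':
  pos 3: '[' -> SPECIAL
  pos 8: '.' -> SPECIAL
  pos 11: '^' -> SPECIAL
  pos 15: '*' -> SPECIAL
Special chars found: ['[', '.', '^', '*']
Total: 4

4


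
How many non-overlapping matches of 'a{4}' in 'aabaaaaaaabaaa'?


Pattern 'a{4}' matches exactly 4 consecutive a's (greedy, non-overlapping).
String: 'aabaaaaaaabaaa'
Scanning for runs of a's:
  Run at pos 0: 'aa' (length 2) -> 0 match(es)
  Run at pos 3: 'aaaaaaa' (length 7) -> 1 match(es)
  Run at pos 11: 'aaa' (length 3) -> 0 match(es)
Matches found: ['aaaa']
Total: 1

1


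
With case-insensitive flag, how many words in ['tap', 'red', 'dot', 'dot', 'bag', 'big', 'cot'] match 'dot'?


Case-insensitive matching: compare each word's lowercase form to 'dot'.
  'tap' -> lower='tap' -> no
  'red' -> lower='red' -> no
  'dot' -> lower='dot' -> MATCH
  'dot' -> lower='dot' -> MATCH
  'bag' -> lower='bag' -> no
  'big' -> lower='big' -> no
  'cot' -> lower='cot' -> no
Matches: ['dot', 'dot']
Count: 2

2


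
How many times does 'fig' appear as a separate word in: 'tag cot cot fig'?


Scanning each word for exact match 'fig':
  Word 1: 'tag' -> no
  Word 2: 'cot' -> no
  Word 3: 'cot' -> no
  Word 4: 'fig' -> MATCH
Total matches: 1

1


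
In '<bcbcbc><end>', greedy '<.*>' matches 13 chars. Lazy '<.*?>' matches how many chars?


Greedy '<.*>' tries to match as MUCH as possible.
Lazy '<.*?>' tries to match as LITTLE as possible.

String: '<bcbcbc><end>'
Greedy '<.*>' starts at first '<' and extends to the LAST '>': '<bcbcbc><end>' (13 chars)
Lazy '<.*?>' starts at first '<' and stops at the FIRST '>': '<bcbcbc>' (8 chars)

8


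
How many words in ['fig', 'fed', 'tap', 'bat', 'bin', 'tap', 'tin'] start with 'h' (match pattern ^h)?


Pattern ^h anchors to start of word. Check which words begin with 'h':
  'fig' -> no
  'fed' -> no
  'tap' -> no
  'bat' -> no
  'bin' -> no
  'tap' -> no
  'tin' -> no
Matching words: []
Count: 0

0


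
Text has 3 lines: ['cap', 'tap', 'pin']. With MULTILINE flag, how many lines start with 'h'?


With MULTILINE flag, ^ matches the start of each line.
Lines: ['cap', 'tap', 'pin']
Checking which lines start with 'h':
  Line 1: 'cap' -> no
  Line 2: 'tap' -> no
  Line 3: 'pin' -> no
Matching lines: []
Count: 0

0


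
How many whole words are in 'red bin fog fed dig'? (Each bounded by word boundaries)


Word boundaries (\b) mark the start/end of each word.
Text: 'red bin fog fed dig'
Splitting by whitespace:
  Word 1: 'red'
  Word 2: 'bin'
  Word 3: 'fog'
  Word 4: 'fed'
  Word 5: 'dig'
Total whole words: 5

5


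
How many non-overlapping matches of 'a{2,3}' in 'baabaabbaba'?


Pattern 'a{2,3}' matches between 2 and 3 consecutive a's (greedy).
String: 'baabaabbaba'
Finding runs of a's and applying greedy matching:
  Run at pos 1: 'aa' (length 2)
  Run at pos 4: 'aa' (length 2)
  Run at pos 8: 'a' (length 1)
  Run at pos 10: 'a' (length 1)
Matches: ['aa', 'aa']
Count: 2

2


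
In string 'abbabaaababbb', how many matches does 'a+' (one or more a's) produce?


Pattern 'a+' matches one or more consecutive a's.
String: 'abbabaaababbb'
Scanning for runs of a:
  Match 1: 'a' (length 1)
  Match 2: 'a' (length 1)
  Match 3: 'aaa' (length 3)
  Match 4: 'a' (length 1)
Total matches: 4

4


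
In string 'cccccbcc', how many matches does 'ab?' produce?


Pattern 'ab?' matches 'a' optionally followed by 'b'.
String: 'cccccbcc'
Scanning left to right for 'a' then checking next char:
Total matches: 0

0


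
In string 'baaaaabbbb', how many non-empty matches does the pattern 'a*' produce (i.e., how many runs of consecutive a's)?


Pattern 'a*' matches zero or more a's. We want non-empty runs of consecutive a's.
String: 'baaaaabbbb'
Walking through the string to find runs of a's:
  Run 1: positions 1-5 -> 'aaaaa'
Non-empty runs found: ['aaaaa']
Count: 1

1


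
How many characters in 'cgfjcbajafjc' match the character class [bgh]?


Character class [bgh] matches any of: {b, g, h}
Scanning string 'cgfjcbajafjc' character by character:
  pos 0: 'c' -> no
  pos 1: 'g' -> MATCH
  pos 2: 'f' -> no
  pos 3: 'j' -> no
  pos 4: 'c' -> no
  pos 5: 'b' -> MATCH
  pos 6: 'a' -> no
  pos 7: 'j' -> no
  pos 8: 'a' -> no
  pos 9: 'f' -> no
  pos 10: 'j' -> no
  pos 11: 'c' -> no
Total matches: 2

2
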